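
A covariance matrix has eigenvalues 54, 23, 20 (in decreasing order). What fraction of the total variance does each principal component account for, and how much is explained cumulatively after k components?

Step 1 — total variance = trace(Sigma) = Σ λ_i = 54 + 23 + 20 = 97.

Step 2 — fraction explained by component i = λ_i / Σ λ:
  PC1: 54/97 = 0.5567
  PC2: 23/97 = 0.2371
  PC3: 20/97 = 0.2062

Step 3 — cumulative fraction after k components = (λ_1 + ... + λ_k) / Σ λ:
  k = 1: 54/97 = 0.5567
  k = 2: (54 + 23)/97 = 77/97 = 0.7938
  k = 3: (54 + 23 + 20)/97 = 97/97 = 1

Summary (fraction, with percent):

explained: PC1 0.5567 (55.67%), PC2 0.2371 (23.71%), PC3 0.2062 (20.62%);  cumulative: 0.5567, 0.7938, 1


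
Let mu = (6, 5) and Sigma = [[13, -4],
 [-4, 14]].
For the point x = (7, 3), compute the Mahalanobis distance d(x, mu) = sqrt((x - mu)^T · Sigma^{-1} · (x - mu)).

Step 1 — centre the observation: (x - mu) = (1, -2).

Step 2 — invert Sigma. det(Sigma) = 13·14 - (-4)² = 166.
  Sigma^{-1} = (1/det) · [[d, -b], [-b, a]] = [[0.0843, 0.0241],
 [0.0241, 0.0783]].

Step 3 — form the quadratic (x - mu)^T · Sigma^{-1} · (x - mu):
  Sigma^{-1} · (x - mu) = (0.0361, -0.1325).
  (x - mu)^T · [Sigma^{-1} · (x - mu)] = (1)·(0.0361) + (-2)·(-0.1325) = 0.3012.

Step 4 — take square root: d = √(0.3012) ≈ 0.5488.

d(x, mu) = √(0.3012) ≈ 0.5488


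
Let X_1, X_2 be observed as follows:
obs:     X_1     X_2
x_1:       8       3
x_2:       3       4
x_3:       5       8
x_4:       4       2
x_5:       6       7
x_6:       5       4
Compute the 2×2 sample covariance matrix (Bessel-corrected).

Step 1 — column means:
  mean(X_1) = (8 + 3 + 5 + 4 + 6 + 5) / 6 = 31/6 = 5.1667
  mean(X_2) = (3 + 4 + 8 + 2 + 7 + 4) / 6 = 28/6 = 4.6667

Step 2 — sample covariance S[i,j] = (1/(n-1)) · Σ_k (x_{k,i} - mean_i) · (x_{k,j} - mean_j), with n-1 = 5.
  S[X_1,X_1] = ((2.8333)·(2.8333) + (-2.1667)·(-2.1667) + (-0.1667)·(-0.1667) + (-1.1667)·(-1.1667) + (0.8333)·(0.8333) + (-0.1667)·(-0.1667)) / 5 = 14.8333/5 = 2.9667
  S[X_1,X_2] = ((2.8333)·(-1.6667) + (-2.1667)·(-0.6667) + (-0.1667)·(3.3333) + (-1.1667)·(-2.6667) + (0.8333)·(2.3333) + (-0.1667)·(-0.6667)) / 5 = 1.3333/5 = 0.2667
  S[X_2,X_2] = ((-1.6667)·(-1.6667) + (-0.6667)·(-0.6667) + (3.3333)·(3.3333) + (-2.6667)·(-2.6667) + (2.3333)·(2.3333) + (-0.6667)·(-0.6667)) / 5 = 27.3333/5 = 5.4667

S is symmetric (S[j,i] = S[i,j]). Assembling:

S = [[2.9667, 0.2667],
 [0.2667, 5.4667]]


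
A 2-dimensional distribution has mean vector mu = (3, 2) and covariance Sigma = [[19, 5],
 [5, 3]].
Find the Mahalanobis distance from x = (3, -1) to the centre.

Step 1 — centre the observation: (x - mu) = (0, -3).

Step 2 — invert Sigma. det(Sigma) = 19·3 - (5)² = 32.
  Sigma^{-1} = (1/det) · [[d, -b], [-b, a]] = [[0.0938, -0.1562],
 [-0.1562, 0.5938]].

Step 3 — form the quadratic (x - mu)^T · Sigma^{-1} · (x - mu):
  Sigma^{-1} · (x - mu) = (0.4688, -1.7812).
  (x - mu)^T · [Sigma^{-1} · (x - mu)] = (0)·(0.4688) + (-3)·(-1.7812) = 5.3438.

Step 4 — take square root: d = √(5.3438) ≈ 2.3117.

d(x, mu) = √(5.3438) ≈ 2.3117


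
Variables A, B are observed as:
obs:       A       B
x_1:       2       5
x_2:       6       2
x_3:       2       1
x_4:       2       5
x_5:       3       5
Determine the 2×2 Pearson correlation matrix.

Step 1 — column means:
  mean(A) = (2 + 6 + 2 + 2 + 3) / 5 = 15/5 = 3
  mean(B) = (5 + 2 + 1 + 5 + 5) / 5 = 18/5 = 3.6

Step 2 — sample variances and covariances s[i,j] = (1/(n-1)) · Σ_k (x_{k,i} - mean_i) · (x_{k,j} - mean_j), with n-1 = 4:
  s[A,A] = ((-1)·(-1) + (3)·(3) + (-1)·(-1) + (-1)·(-1) + (0)·(0)) / 4 = 12/4 = 3
  s[A,B] = ((-1)·(1.4) + (3)·(-1.6) + (-1)·(-2.6) + (-1)·(1.4) + (0)·(1.4)) / 4 = -5/4 = -1.25
  s[B,B] = ((1.4)·(1.4) + (-1.6)·(-1.6) + (-2.6)·(-2.6) + (1.4)·(1.4) + (1.4)·(1.4)) / 4 = 15.2/4 = 3.8
  Sample standard deviations s_i = √(s[i,i]):
  s(A) = √(3) = 1.7321
  s(B) = √(3.8) = 1.9494

Step 3 — r_{ij} = s_{ij} / (s_i · s_j):
  r[A,A] = 1 (diagonal).
  r[A,B] = -1.25 / (1.7321 · 1.9494) = -1.25 / 3.3764 = -0.3702
  r[B,B] = 1 (diagonal).

R is symmetric with unit diagonal. Assembling:

R = [[1, -0.3702],
 [-0.3702, 1]]


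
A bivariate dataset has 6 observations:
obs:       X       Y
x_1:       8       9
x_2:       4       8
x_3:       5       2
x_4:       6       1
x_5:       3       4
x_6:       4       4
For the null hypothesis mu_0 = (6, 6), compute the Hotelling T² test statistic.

Step 1 — sample mean vector:
  mean(X) = (8 + 4 + 5 + 6 + 3 + 4) / 6 = 30/6 = 5
  mean(Y) = (9 + 8 + 2 + 1 + 4 + 4) / 6 = 28/6 = 4.6667
  x̄ = (5, 4.6667),  deviation x̄ - mu_0 = (5, 4.6667) - (6, 6) = (-1, -1.3333).

Step 2 — sample covariance matrix, S[i,j] = (1/(n-1)) · Σ_k (x_{k,i} - mean_i) · (x_{k,j} - mean_j), divisor n-1 = 5:
  S[X,X] = ((3)·(3) + (-1)·(-1) + (0)·(0) + (1)·(1) + (-2)·(-2) + (-1)·(-1)) / 5 = 16/5 = 3.2
  S[X,Y] = ((3)·(4.3333) + (-1)·(3.3333) + (0)·(-2.6667) + (1)·(-3.6667) + (-2)·(-0.6667) + (-1)·(-0.6667)) / 5 = 8/5 = 1.6
  S[Y,Y] = ((4.3333)·(4.3333) + (3.3333)·(3.3333) + (-2.6667)·(-2.6667) + (-3.6667)·(-3.6667) + (-0.6667)·(-0.6667) + (-0.6667)·(-0.6667)) / 5 = 51.3333/5 = 10.2667
  S = [[3.2, 1.6],
 [1.6, 10.2667]].

Step 3 — invert S. det(S) = 3.2·10.2667 - (1.6)² = 30.2933.
  S^{-1} = (1/det) · [[d, -b], [-b, a]] = [[0.3389, -0.0528],
 [-0.0528, 0.1056]].

Step 4 — quadratic form (x̄ - mu_0)^T · S^{-1} · (x̄ - mu_0):
  S^{-1} · (x̄ - mu_0) = (-0.2685, -0.088),
  (x̄ - mu_0)^T · [...] = (-1)·(-0.2685) + (-1.3333)·(-0.088) = 0.3859.

Step 5 — scale by n: T² = 6 · 0.3859 = 2.3151.

T² ≈ 2.3151


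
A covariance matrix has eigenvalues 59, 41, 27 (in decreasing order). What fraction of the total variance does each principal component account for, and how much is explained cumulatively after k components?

Step 1 — total variance = trace(Sigma) = Σ λ_i = 59 + 41 + 27 = 127.

Step 2 — fraction explained by component i = λ_i / Σ λ:
  PC1: 59/127 = 0.4646
  PC2: 41/127 = 0.3228
  PC3: 27/127 = 0.2126

Step 3 — cumulative fraction after k components = (λ_1 + ... + λ_k) / Σ λ:
  k = 1: 59/127 = 0.4646
  k = 2: (59 + 41)/127 = 100/127 = 0.7874
  k = 3: (59 + 41 + 27)/127 = 127/127 = 1

Summary (fraction, with percent):

explained: PC1 0.4646 (46.46%), PC2 0.3228 (32.28%), PC3 0.2126 (21.26%);  cumulative: 0.4646, 0.7874, 1


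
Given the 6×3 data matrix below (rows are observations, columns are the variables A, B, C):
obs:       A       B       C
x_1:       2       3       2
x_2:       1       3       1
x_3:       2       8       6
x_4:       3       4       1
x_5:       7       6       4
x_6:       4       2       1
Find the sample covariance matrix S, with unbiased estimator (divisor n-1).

Step 1 — column means:
  mean(A) = (2 + 1 + 2 + 3 + 7 + 4) / 6 = 19/6 = 3.1667
  mean(B) = (3 + 3 + 8 + 4 + 6 + 2) / 6 = 26/6 = 4.3333
  mean(C) = (2 + 1 + 6 + 1 + 4 + 1) / 6 = 15/6 = 2.5

Step 2 — sample covariance S[i,j] = (1/(n-1)) · Σ_k (x_{k,i} - mean_i) · (x_{k,j} - mean_j), with n-1 = 5.
  S[A,A] = ((-1.1667)·(-1.1667) + (-2.1667)·(-2.1667) + (-1.1667)·(-1.1667) + (-0.1667)·(-0.1667) + (3.8333)·(3.8333) + (0.8333)·(0.8333)) / 5 = 22.8333/5 = 4.5667
  S[A,B] = ((-1.1667)·(-1.3333) + (-2.1667)·(-1.3333) + (-1.1667)·(3.6667) + (-0.1667)·(-0.3333) + (3.8333)·(1.6667) + (0.8333)·(-2.3333)) / 5 = 4.6667/5 = 0.9333
  S[A,C] = ((-1.1667)·(-0.5) + (-2.1667)·(-1.5) + (-1.1667)·(3.5) + (-0.1667)·(-1.5) + (3.8333)·(1.5) + (0.8333)·(-1.5)) / 5 = 4.5/5 = 0.9
  S[B,B] = ((-1.3333)·(-1.3333) + (-1.3333)·(-1.3333) + (3.6667)·(3.6667) + (-0.3333)·(-0.3333) + (1.6667)·(1.6667) + (-2.3333)·(-2.3333)) / 5 = 25.3333/5 = 5.0667
  S[B,C] = ((-1.3333)·(-0.5) + (-1.3333)·(-1.5) + (3.6667)·(3.5) + (-0.3333)·(-1.5) + (1.6667)·(1.5) + (-2.3333)·(-1.5)) / 5 = 22/5 = 4.4
  S[C,C] = ((-0.5)·(-0.5) + (-1.5)·(-1.5) + (3.5)·(3.5) + (-1.5)·(-1.5) + (1.5)·(1.5) + (-1.5)·(-1.5)) / 5 = 21.5/5 = 4.3

S is symmetric (S[j,i] = S[i,j]). Assembling:

S = [[4.5667, 0.9333, 0.9],
 [0.9333, 5.0667, 4.4],
 [0.9, 4.4, 4.3]]


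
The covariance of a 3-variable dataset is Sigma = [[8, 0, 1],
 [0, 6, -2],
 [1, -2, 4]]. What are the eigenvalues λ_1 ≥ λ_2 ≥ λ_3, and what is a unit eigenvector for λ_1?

Step 1 — characteristic polynomial p(λ) = det(λI - Sigma) = λ³ - tr·λ² + c_1·λ - det, where tr = trace, c_1 = sum of the principal 2×2 minors, det = det(Sigma):
  tr = 8 + 6 + 4 = 18,
  c_1 = (8·6 - (0)²) + (8·4 - (1)²) + (6·4 - (-2)²) = 48 + 31 + 20 = 99,
  det = 8·(6·4 - (-2)²) - (0)·((0)·4 - (-2)·(1)) + (1)·((0)·(-2) - 6·(1)) = 8·(20) - (0)·(2) + (1)·(-6) = 154.
  So p(λ) = λ³ - 18λ² + 99λ - 154.
Step 2 — look for an integer root (rational root theorem: any rational root is an integer divisor of 154). Testing λ = 7:
  p(7) = 343 - 882 + 693 - 154 = 0  ✓
  Dividing out (λ - 7): p(λ) = (λ - 7)(λ² - 11λ + 22).
Step 3 — remaining eigenvalues from the quadratic λ² - 11λ + 22 = 0:
  Δ = 11² - 4·22 = 121 - 88 = 33,  λ = (11 ± √33)/2 = (11 ± 5.7446)/2 ≈ 8.3723 or 2.6277.
  Sorted: λ_1 = 8.3723,  λ_2 = 7,  λ_3 = 2.6277  (check: sum = 18 = tr ✓).

Step 4 — unit eigenvector for λ_1 ≈ 8.3723: v spans the null space of (Sigma - λ_1 I), whose rows are
  r_1 = (-0.3723, 0, 1),  r_2 = (0, -2.3723, -2),  r_3 = (1, -2, -4.3723).
  v is orthogonal to every row, so take v ∝ r_1 × r_2 = ((0)·(-2) - (1)·(-2.3723), (1)·(0) - (-0.3723)·(-2), (-0.3723)·(-2.3723) - (0)·(0)) ≈ (2.3723, -0.7446, 0.8832).
  Let u = (2.3723, -0.7446, 0.8832).
  ||u|| = √((2.3723)² + (-0.7446)² + (0.8832)²) = √(6.9621) ≈ 2.6386,  v_1 = u/||u|| ≈ (0.8991, -0.2822, 0.3347) (||v_1|| = 1).

λ_1 = 8.3723,  λ_2 = 7,  λ_3 = 2.6277;  v_1 ≈ (0.8991, -0.2822, 0.3347)


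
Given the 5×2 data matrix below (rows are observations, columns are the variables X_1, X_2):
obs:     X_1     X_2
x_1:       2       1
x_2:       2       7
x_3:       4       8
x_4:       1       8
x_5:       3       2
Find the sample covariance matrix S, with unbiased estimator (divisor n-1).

Step 1 — column means:
  mean(X_1) = (2 + 2 + 4 + 1 + 3) / 5 = 12/5 = 2.4
  mean(X_2) = (1 + 7 + 8 + 8 + 2) / 5 = 26/5 = 5.2

Step 2 — sample covariance S[i,j] = (1/(n-1)) · Σ_k (x_{k,i} - mean_i) · (x_{k,j} - mean_j), with n-1 = 4.
  S[X_1,X_1] = ((-0.4)·(-0.4) + (-0.4)·(-0.4) + (1.6)·(1.6) + (-1.4)·(-1.4) + (0.6)·(0.6)) / 4 = 5.2/4 = 1.3
  S[X_1,X_2] = ((-0.4)·(-4.2) + (-0.4)·(1.8) + (1.6)·(2.8) + (-1.4)·(2.8) + (0.6)·(-3.2)) / 4 = -0.4/4 = -0.1
  S[X_2,X_2] = ((-4.2)·(-4.2) + (1.8)·(1.8) + (2.8)·(2.8) + (2.8)·(2.8) + (-3.2)·(-3.2)) / 4 = 46.8/4 = 11.7

S is symmetric (S[j,i] = S[i,j]). Assembling:

S = [[1.3, -0.1],
 [-0.1, 11.7]]


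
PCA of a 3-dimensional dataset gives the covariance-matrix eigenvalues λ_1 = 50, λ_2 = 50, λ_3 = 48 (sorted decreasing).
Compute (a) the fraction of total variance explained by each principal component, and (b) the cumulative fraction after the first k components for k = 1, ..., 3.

Step 1 — total variance = trace(Sigma) = Σ λ_i = 50 + 50 + 48 = 148.

Step 2 — fraction explained by component i = λ_i / Σ λ:
  PC1: 50/148 = 0.3378
  PC2: 50/148 = 0.3378
  PC3: 48/148 = 0.3243

Step 3 — cumulative fraction after k components = (λ_1 + ... + λ_k) / Σ λ:
  k = 1: 50/148 = 0.3378
  k = 2: (50 + 50)/148 = 100/148 = 0.6757
  k = 3: (50 + 50 + 48)/148 = 148/148 = 1

Summary (fraction, with percent):

explained: PC1 0.3378 (33.78%), PC2 0.3378 (33.78%), PC3 0.3243 (32.43%);  cumulative: 0.3378, 0.6757, 1


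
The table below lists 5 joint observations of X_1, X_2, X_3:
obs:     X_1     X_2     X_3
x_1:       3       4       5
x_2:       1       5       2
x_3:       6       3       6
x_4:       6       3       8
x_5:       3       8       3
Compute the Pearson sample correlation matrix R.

Step 1 — column means:
  mean(X_1) = (3 + 1 + 6 + 6 + 3) / 5 = 19/5 = 3.8
  mean(X_2) = (4 + 5 + 3 + 3 + 8) / 5 = 23/5 = 4.6
  mean(X_3) = (5 + 2 + 6 + 8 + 3) / 5 = 24/5 = 4.8

Step 2 — sample variances and covariances s[i,j] = (1/(n-1)) · Σ_k (x_{k,i} - mean_i) · (x_{k,j} - mean_j), with n-1 = 4:
  s[X_1,X_1] = ((-0.8)·(-0.8) + (-2.8)·(-2.8) + (2.2)·(2.2) + (2.2)·(2.2) + (-0.8)·(-0.8)) / 4 = 18.8/4 = 4.7
  s[X_1,X_2] = ((-0.8)·(-0.6) + (-2.8)·(0.4) + (2.2)·(-1.6) + (2.2)·(-1.6) + (-0.8)·(3.4)) / 4 = -10.4/4 = -2.6
  s[X_1,X_3] = ((-0.8)·(0.2) + (-2.8)·(-2.8) + (2.2)·(1.2) + (2.2)·(3.2) + (-0.8)·(-1.8)) / 4 = 18.8/4 = 4.7
  s[X_2,X_2] = ((-0.6)·(-0.6) + (0.4)·(0.4) + (-1.6)·(-1.6) + (-1.6)·(-1.6) + (3.4)·(3.4)) / 4 = 17.2/4 = 4.3
  s[X_2,X_3] = ((-0.6)·(0.2) + (0.4)·(-2.8) + (-1.6)·(1.2) + (-1.6)·(3.2) + (3.4)·(-1.8)) / 4 = -14.4/4 = -3.6
  s[X_3,X_3] = ((0.2)·(0.2) + (-2.8)·(-2.8) + (1.2)·(1.2) + (3.2)·(3.2) + (-1.8)·(-1.8)) / 4 = 22.8/4 = 5.7
  Sample standard deviations s_i = √(s[i,i]):
  s(X_1) = √(4.7) = 2.1679
  s(X_2) = √(4.3) = 2.0736
  s(X_3) = √(5.7) = 2.3875

Step 3 — r_{ij} = s_{ij} / (s_i · s_j):
  r[X_1,X_1] = 1 (diagonal).
  r[X_1,X_2] = -2.6 / (2.1679 · 2.0736) = -2.6 / 4.4956 = -0.5783
  r[X_1,X_3] = 4.7 / (2.1679 · 2.3875) = 4.7 / 5.1759 = 0.9081
  r[X_2,X_2] = 1 (diagonal).
  r[X_2,X_3] = -3.6 / (2.0736 · 2.3875) = -3.6 / 4.9508 = -0.7272
  r[X_3,X_3] = 1 (diagonal).

R is symmetric with unit diagonal. Assembling:

R = [[1, -0.5783, 0.9081],
 [-0.5783, 1, -0.7272],
 [0.9081, -0.7272, 1]]


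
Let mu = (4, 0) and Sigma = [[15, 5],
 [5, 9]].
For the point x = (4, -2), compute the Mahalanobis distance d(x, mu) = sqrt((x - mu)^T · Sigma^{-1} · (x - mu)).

Step 1 — centre the observation: (x - mu) = (0, -2).

Step 2 — invert Sigma. det(Sigma) = 15·9 - (5)² = 110.
  Sigma^{-1} = (1/det) · [[d, -b], [-b, a]] = [[0.0818, -0.0455],
 [-0.0455, 0.1364]].

Step 3 — form the quadratic (x - mu)^T · Sigma^{-1} · (x - mu):
  Sigma^{-1} · (x - mu) = (0.0909, -0.2727).
  (x - mu)^T · [Sigma^{-1} · (x - mu)] = (0)·(0.0909) + (-2)·(-0.2727) = 0.5455.

Step 4 — take square root: d = √(0.5455) ≈ 0.7385.

d(x, mu) = √(0.5455) ≈ 0.7385


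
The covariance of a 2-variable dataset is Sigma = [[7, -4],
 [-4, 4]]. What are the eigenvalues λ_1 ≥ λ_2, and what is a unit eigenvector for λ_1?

Step 1 — characteristic polynomial of 2×2 Sigma:
  det(Sigma - λI) = λ² - trace · λ + det = 0.
  trace = 7 + 4 = 11, det = 7·4 - (-4)² = 12.
Step 2 — discriminant:
  Δ = trace² - 4·det = 121 - 48 = 73.
Step 3 — eigenvalues:
  λ = (trace ± √Δ)/2 = (11 ± 8.544)/2,
  λ_1 = 9.772,  λ_2 = 1.228.

Step 4 — unit eigenvector for λ_1: solve (Sigma - λ_1 I)v = 0. First row:
  (7 - 9.772)·v_x + (-4)·v_y = 0, i.e. (-2.772)·v_x + (-4)·v_y = 0,
  so v ∝ (b, λ_1 - a) = (-4, 2.772); multiply by -1 so the first entry is positive: u = (4, -2.772).
  ||u|| = √((4)² + (-2.772)²) = √(23.684) ≈ 4.8666,
  v_1 = u/||u|| ≈ (0.8219, -0.5696) (||v_1|| = 1).

λ_1 = 9.772,  λ_2 = 1.228;  v_1 ≈ (0.8219, -0.5696)


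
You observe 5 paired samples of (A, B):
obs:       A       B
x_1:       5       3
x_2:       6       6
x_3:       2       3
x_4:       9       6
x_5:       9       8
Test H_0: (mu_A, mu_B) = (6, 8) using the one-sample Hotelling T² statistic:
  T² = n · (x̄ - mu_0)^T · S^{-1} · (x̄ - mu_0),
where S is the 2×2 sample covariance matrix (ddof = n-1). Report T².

Step 1 — sample mean vector:
  mean(A) = (5 + 6 + 2 + 9 + 9) / 5 = 31/5 = 6.2
  mean(B) = (3 + 6 + 3 + 6 + 8) / 5 = 26/5 = 5.2
  x̄ = (6.2, 5.2),  deviation x̄ - mu_0 = (6.2, 5.2) - (6, 8) = (0.2, -2.8).

Step 2 — sample covariance matrix, S[i,j] = (1/(n-1)) · Σ_k (x_{k,i} - mean_i) · (x_{k,j} - mean_j), divisor n-1 = 4:
  S[A,A] = ((-1.2)·(-1.2) + (-0.2)·(-0.2) + (-4.2)·(-4.2) + (2.8)·(2.8) + (2.8)·(2.8)) / 4 = 34.8/4 = 8.7
  S[A,B] = ((-1.2)·(-2.2) + (-0.2)·(0.8) + (-4.2)·(-2.2) + (2.8)·(0.8) + (2.8)·(2.8)) / 4 = 21.8/4 = 5.45
  S[B,B] = ((-2.2)·(-2.2) + (0.8)·(0.8) + (-2.2)·(-2.2) + (0.8)·(0.8) + (2.8)·(2.8)) / 4 = 18.8/4 = 4.7
  S = [[8.7, 5.45],
 [5.45, 4.7]].

Step 3 — invert S. det(S) = 8.7·4.7 - (5.45)² = 11.1875.
  S^{-1} = (1/det) · [[d, -b], [-b, a]] = [[0.4201, -0.4872],
 [-0.4872, 0.7777]].

Step 4 — quadratic form (x̄ - mu_0)^T · S^{-1} · (x̄ - mu_0):
  S^{-1} · (x̄ - mu_0) = (1.448, -2.2749),
  (x̄ - mu_0)^T · [...] = (0.2)·(1.448) + (-2.8)·(-2.2749) = 6.6592.

Step 5 — scale by n: T² = 5 · 6.6592 = 33.2961.

T² ≈ 33.2961


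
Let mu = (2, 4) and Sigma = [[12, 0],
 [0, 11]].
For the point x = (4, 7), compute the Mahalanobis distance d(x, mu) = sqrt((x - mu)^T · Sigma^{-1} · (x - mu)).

Step 1 — centre the observation: (x - mu) = (2, 3).

Step 2 — invert Sigma. det(Sigma) = 12·11 - (0)² = 132.
  Sigma^{-1} = (1/det) · [[d, -b], [-b, a]] = [[0.0833, 0],
 [0, 0.0909]].

Step 3 — form the quadratic (x - mu)^T · Sigma^{-1} · (x - mu):
  Sigma^{-1} · (x - mu) = (0.1667, 0.2727).
  (x - mu)^T · [Sigma^{-1} · (x - mu)] = (2)·(0.1667) + (3)·(0.2727) = 1.1515.

Step 4 — take square root: d = √(1.1515) ≈ 1.0731.

d(x, mu) = √(1.1515) ≈ 1.0731


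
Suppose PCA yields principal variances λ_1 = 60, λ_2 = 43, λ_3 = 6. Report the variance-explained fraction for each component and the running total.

Step 1 — total variance = trace(Sigma) = Σ λ_i = 60 + 43 + 6 = 109.

Step 2 — fraction explained by component i = λ_i / Σ λ:
  PC1: 60/109 = 0.5505
  PC2: 43/109 = 0.3945
  PC3: 6/109 = 0.055

Step 3 — cumulative fraction after k components = (λ_1 + ... + λ_k) / Σ λ:
  k = 1: 60/109 = 0.5505
  k = 2: (60 + 43)/109 = 103/109 = 0.945
  k = 3: (60 + 43 + 6)/109 = 109/109 = 1

Summary (fraction, with percent):

explained: PC1 0.5505 (55.05%), PC2 0.3945 (39.45%), PC3 0.055 (5.5%);  cumulative: 0.5505, 0.945, 1


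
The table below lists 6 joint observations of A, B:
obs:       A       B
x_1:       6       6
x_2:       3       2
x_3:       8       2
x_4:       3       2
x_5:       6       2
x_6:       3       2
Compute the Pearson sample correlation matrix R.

Step 1 — column means:
  mean(A) = (6 + 3 + 8 + 3 + 6 + 3) / 6 = 29/6 = 4.8333
  mean(B) = (6 + 2 + 2 + 2 + 2 + 2) / 6 = 16/6 = 2.6667

Step 2 — sample variances and covariances s[i,j] = (1/(n-1)) · Σ_k (x_{k,i} - mean_i) · (x_{k,j} - mean_j), with n-1 = 5:
  s[A,A] = ((1.1667)·(1.1667) + (-1.8333)·(-1.8333) + (3.1667)·(3.1667) + (-1.8333)·(-1.8333) + (1.1667)·(1.1667) + (-1.8333)·(-1.8333)) / 5 = 22.8333/5 = 4.5667
  s[A,B] = ((1.1667)·(3.3333) + (-1.8333)·(-0.6667) + (3.1667)·(-0.6667) + (-1.8333)·(-0.6667) + (1.1667)·(-0.6667) + (-1.8333)·(-0.6667)) / 5 = 4.6667/5 = 0.9333
  s[B,B] = ((3.3333)·(3.3333) + (-0.6667)·(-0.6667) + (-0.6667)·(-0.6667) + (-0.6667)·(-0.6667) + (-0.6667)·(-0.6667) + (-0.6667)·(-0.6667)) / 5 = 13.3333/5 = 2.6667
  Sample standard deviations s_i = √(s[i,i]):
  s(A) = √(4.5667) = 2.137
  s(B) = √(2.6667) = 1.633

Step 3 — r_{ij} = s_{ij} / (s_i · s_j):
  r[A,A] = 1 (diagonal).
  r[A,B] = 0.9333 / (2.137 · 1.633) = 0.9333 / 3.4897 = 0.2675
  r[B,B] = 1 (diagonal).

R is symmetric with unit diagonal. Assembling:

R = [[1, 0.2675],
 [0.2675, 1]]


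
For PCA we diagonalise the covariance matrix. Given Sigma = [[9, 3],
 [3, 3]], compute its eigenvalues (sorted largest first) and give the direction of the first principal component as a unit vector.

Step 1 — characteristic polynomial of 2×2 Sigma:
  det(Sigma - λI) = λ² - trace · λ + det = 0.
  trace = 9 + 3 = 12, det = 9·3 - (3)² = 18.
Step 2 — discriminant:
  Δ = trace² - 4·det = 144 - 72 = 72.
Step 3 — eigenvalues:
  λ = (trace ± √Δ)/2 = (12 ± 8.4853)/2,
  λ_1 = 10.2426,  λ_2 = 1.7574.

Step 4 — unit eigenvector for λ_1: solve (Sigma - λ_1 I)v = 0. First row:
  (9 - 10.2426)·v_x + (3)·v_y = 0, i.e. (-1.2426)·v_x + (3)·v_y = 0,
  so v ∝ (b, λ_1 - a) = (3, 1.2426) = u.
  ||u|| = √((3)² + (1.2426)²) = √(10.5442) ≈ 3.2472,
  v_1 = u/||u|| ≈ (0.9239, 0.3827) (||v_1|| = 1).

λ_1 = 10.2426,  λ_2 = 1.7574;  v_1 ≈ (0.9239, 0.3827)


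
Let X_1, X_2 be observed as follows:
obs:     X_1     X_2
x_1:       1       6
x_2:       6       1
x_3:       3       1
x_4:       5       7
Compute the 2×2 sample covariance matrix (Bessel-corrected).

Step 1 — column means:
  mean(X_1) = (1 + 6 + 3 + 5) / 4 = 15/4 = 3.75
  mean(X_2) = (6 + 1 + 1 + 7) / 4 = 15/4 = 3.75

Step 2 — sample covariance S[i,j] = (1/(n-1)) · Σ_k (x_{k,i} - mean_i) · (x_{k,j} - mean_j), with n-1 = 3.
  S[X_1,X_1] = ((-2.75)·(-2.75) + (2.25)·(2.25) + (-0.75)·(-0.75) + (1.25)·(1.25)) / 3 = 14.75/3 = 4.9167
  S[X_1,X_2] = ((-2.75)·(2.25) + (2.25)·(-2.75) + (-0.75)·(-2.75) + (1.25)·(3.25)) / 3 = -6.25/3 = -2.0833
  S[X_2,X_2] = ((2.25)·(2.25) + (-2.75)·(-2.75) + (-2.75)·(-2.75) + (3.25)·(3.25)) / 3 = 30.75/3 = 10.25

S is symmetric (S[j,i] = S[i,j]). Assembling:

S = [[4.9167, -2.0833],
 [-2.0833, 10.25]]


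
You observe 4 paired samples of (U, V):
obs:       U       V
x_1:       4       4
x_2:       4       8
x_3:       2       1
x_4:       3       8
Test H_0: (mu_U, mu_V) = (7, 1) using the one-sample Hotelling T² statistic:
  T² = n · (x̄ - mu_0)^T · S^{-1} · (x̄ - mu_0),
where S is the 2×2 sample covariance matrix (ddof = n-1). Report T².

Step 1 — sample mean vector:
  mean(U) = (4 + 4 + 2 + 3) / 4 = 13/4 = 3.25
  mean(V) = (4 + 8 + 1 + 8) / 4 = 21/4 = 5.25
  x̄ = (3.25, 5.25),  deviation x̄ - mu_0 = (3.25, 5.25) - (7, 1) = (-3.75, 4.25).

Step 2 — sample covariance matrix, S[i,j] = (1/(n-1)) · Σ_k (x_{k,i} - mean_i) · (x_{k,j} - mean_j), divisor n-1 = 3:
  S[U,U] = ((0.75)·(0.75) + (0.75)·(0.75) + (-1.25)·(-1.25) + (-0.25)·(-0.25)) / 3 = 2.75/3 = 0.9167
  S[U,V] = ((0.75)·(-1.25) + (0.75)·(2.75) + (-1.25)·(-4.25) + (-0.25)·(2.75)) / 3 = 5.75/3 = 1.9167
  S[V,V] = ((-1.25)·(-1.25) + (2.75)·(2.75) + (-4.25)·(-4.25) + (2.75)·(2.75)) / 3 = 34.75/3 = 11.5833
  S = [[0.9167, 1.9167],
 [1.9167, 11.5833]].

Step 3 — invert S. det(S) = 0.9167·11.5833 - (1.9167)² = 6.9444.
  S^{-1} = (1/det) · [[d, -b], [-b, a]] = [[1.668, -0.276],
 [-0.276, 0.132]].

Step 4 — quadratic form (x̄ - mu_0)^T · S^{-1} · (x̄ - mu_0):
  S^{-1} · (x̄ - mu_0) = (-7.428, 1.596),
  (x̄ - mu_0)^T · [...] = (-3.75)·(-7.428) + (4.25)·(1.596) = 34.638.

Step 5 — scale by n: T² = 4 · 34.638 = 138.552.

T² ≈ 138.552


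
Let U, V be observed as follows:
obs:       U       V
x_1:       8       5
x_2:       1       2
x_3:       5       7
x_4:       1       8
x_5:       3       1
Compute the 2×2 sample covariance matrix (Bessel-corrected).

Step 1 — column means:
  mean(U) = (8 + 1 + 5 + 1 + 3) / 5 = 18/5 = 3.6
  mean(V) = (5 + 2 + 7 + 8 + 1) / 5 = 23/5 = 4.6

Step 2 — sample covariance S[i,j] = (1/(n-1)) · Σ_k (x_{k,i} - mean_i) · (x_{k,j} - mean_j), with n-1 = 4.
  S[U,U] = ((4.4)·(4.4) + (-2.6)·(-2.6) + (1.4)·(1.4) + (-2.6)·(-2.6) + (-0.6)·(-0.6)) / 4 = 35.2/4 = 8.8
  S[U,V] = ((4.4)·(0.4) + (-2.6)·(-2.6) + (1.4)·(2.4) + (-2.6)·(3.4) + (-0.6)·(-3.6)) / 4 = 5.2/4 = 1.3
  S[V,V] = ((0.4)·(0.4) + (-2.6)·(-2.6) + (2.4)·(2.4) + (3.4)·(3.4) + (-3.6)·(-3.6)) / 4 = 37.2/4 = 9.3

S is symmetric (S[j,i] = S[i,j]). Assembling:

S = [[8.8, 1.3],
 [1.3, 9.3]]


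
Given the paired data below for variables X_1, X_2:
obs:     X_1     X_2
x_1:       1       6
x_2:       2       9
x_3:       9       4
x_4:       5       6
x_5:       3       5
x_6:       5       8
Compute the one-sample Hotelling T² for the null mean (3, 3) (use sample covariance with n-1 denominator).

Step 1 — sample mean vector:
  mean(X_1) = (1 + 2 + 9 + 5 + 3 + 5) / 6 = 25/6 = 4.1667
  mean(X_2) = (6 + 9 + 4 + 6 + 5 + 8) / 6 = 38/6 = 6.3333
  x̄ = (4.1667, 6.3333),  deviation x̄ - mu_0 = (4.1667, 6.3333) - (3, 3) = (1.1667, 3.3333).

Step 2 — sample covariance matrix, S[i,j] = (1/(n-1)) · Σ_k (x_{k,i} - mean_i) · (x_{k,j} - mean_j), divisor n-1 = 5:
  S[X_1,X_1] = ((-3.1667)·(-3.1667) + (-2.1667)·(-2.1667) + (4.8333)·(4.8333) + (0.8333)·(0.8333) + (-1.1667)·(-1.1667) + (0.8333)·(0.8333)) / 5 = 40.8333/5 = 8.1667
  S[X_1,X_2] = ((-3.1667)·(-0.3333) + (-2.1667)·(2.6667) + (4.8333)·(-2.3333) + (0.8333)·(-0.3333) + (-1.1667)·(-1.3333) + (0.8333)·(1.6667)) / 5 = -13.3333/5 = -2.6667
  S[X_2,X_2] = ((-0.3333)·(-0.3333) + (2.6667)·(2.6667) + (-2.3333)·(-2.3333) + (-0.3333)·(-0.3333) + (-1.3333)·(-1.3333) + (1.6667)·(1.6667)) / 5 = 17.3333/5 = 3.4667
  S = [[8.1667, -2.6667],
 [-2.6667, 3.4667]].

Step 3 — invert S. det(S) = 8.1667·3.4667 - (-2.6667)² = 21.2.
  S^{-1} = (1/det) · [[d, -b], [-b, a]] = [[0.1635, 0.1258],
 [0.1258, 0.3852]].

Step 4 — quadratic form (x̄ - mu_0)^T · S^{-1} · (x̄ - mu_0):
  S^{-1} · (x̄ - mu_0) = (0.6101, 1.4308),
  (x̄ - mu_0)^T · [...] = (1.1667)·(0.6101) + (3.3333)·(1.4308) = 5.4811.

Step 5 — scale by n: T² = 6 · 5.4811 = 32.8868.

T² ≈ 32.8868


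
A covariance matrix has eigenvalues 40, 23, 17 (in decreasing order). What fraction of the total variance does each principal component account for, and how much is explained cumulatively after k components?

Step 1 — total variance = trace(Sigma) = Σ λ_i = 40 + 23 + 17 = 80.

Step 2 — fraction explained by component i = λ_i / Σ λ:
  PC1: 40/80 = 0.5
  PC2: 23/80 = 0.2875
  PC3: 17/80 = 0.2125

Step 3 — cumulative fraction after k components = (λ_1 + ... + λ_k) / Σ λ:
  k = 1: 40/80 = 0.5
  k = 2: (40 + 23)/80 = 63/80 = 0.7875
  k = 3: (40 + 23 + 17)/80 = 80/80 = 1

Summary (fraction, with percent):

explained: PC1 0.5 (50%), PC2 0.2875 (28.75%), PC3 0.2125 (21.25%);  cumulative: 0.5, 0.7875, 1


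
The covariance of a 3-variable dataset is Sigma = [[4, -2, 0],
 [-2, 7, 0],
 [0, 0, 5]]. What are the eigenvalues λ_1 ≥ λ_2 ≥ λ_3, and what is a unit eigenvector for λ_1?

Step 1 — characteristic polynomial p(λ) = det(λI - Sigma) = λ³ - tr·λ² + c_1·λ - det, where tr = trace, c_1 = sum of the principal 2×2 minors, det = det(Sigma):
  tr = 4 + 7 + 5 = 16,
  c_1 = (4·7 - (-2)²) + (4·5 - (0)²) + (7·5 - (0)²) = 24 + 20 + 35 = 79,
  det = 4·(7·5 - (0)²) - (-2)·((-2)·5 - (0)·(0)) + (0)·((-2)·(0) - 7·(0)) = 4·(35) - (-2)·(-10) + (0)·(0) = 120.
  So p(λ) = λ³ - 16λ² + 79λ - 120.
Step 2 — look for an integer root (rational root theorem: any rational root is an integer divisor of 120). Testing λ = 3:
  p(3) = 27 - 144 + 237 - 120 = 0  ✓
  Dividing out (λ - 3): p(λ) = (λ - 3)(λ² - 13λ + 40).
Step 3 — remaining eigenvalues from the quadratic λ² - 13λ + 40 = 0:
  Δ = 13² - 4·40 = 169 - 160 = 9,  λ = (13 ± √9)/2 = (13 ± 3)/2 = 8 or 5.
  Sorted: λ_1 = 8,  λ_2 = 5,  λ_3 = 3  (check: sum = 16 = tr ✓).

Step 4 — unit eigenvector for λ_1 = 8: v spans the null space of (Sigma - λ_1 I), whose rows are
  r_1 = (-4, -2, 0),  r_2 = (-2, -1, 0),  r_3 = (0, 0, -3).
  v is orthogonal to every row, so take v ∝ r_1 × r_3 = ((-2)·(-3) - (0)·(0), (0)·(0) - (-4)·(-3), (-4)·(0) - (-2)·(0)) = (6, -12, 0).
  Rescale (divide by 6): u = (1, -2, 0).
  ||u|| = √((1)² + (-2)² + (0)²) = √(5) ≈ 2.2361,  v_1 = u/||u|| ≈ (0.4472, -0.8944, 0) (||v_1|| = 1).

λ_1 = 8,  λ_2 = 5,  λ_3 = 3;  v_1 ≈ (0.4472, -0.8944, 0)


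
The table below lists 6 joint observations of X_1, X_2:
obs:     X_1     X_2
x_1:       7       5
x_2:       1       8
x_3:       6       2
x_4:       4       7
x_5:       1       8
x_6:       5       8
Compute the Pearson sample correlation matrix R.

Step 1 — column means:
  mean(X_1) = (7 + 1 + 6 + 4 + 1 + 5) / 6 = 24/6 = 4
  mean(X_2) = (5 + 8 + 2 + 7 + 8 + 8) / 6 = 38/6 = 6.3333

Step 2 — sample variances and covariances s[i,j] = (1/(n-1)) · Σ_k (x_{k,i} - mean_i) · (x_{k,j} - mean_j), with n-1 = 5:
  s[X_1,X_1] = ((3)·(3) + (-3)·(-3) + (2)·(2) + (0)·(0) + (-3)·(-3) + (1)·(1)) / 5 = 32/5 = 6.4
  s[X_1,X_2] = ((3)·(-1.3333) + (-3)·(1.6667) + (2)·(-4.3333) + (0)·(0.6667) + (-3)·(1.6667) + (1)·(1.6667)) / 5 = -21/5 = -4.2
  s[X_2,X_2] = ((-1.3333)·(-1.3333) + (1.6667)·(1.6667) + (-4.3333)·(-4.3333) + (0.6667)·(0.6667) + (1.6667)·(1.6667) + (1.6667)·(1.6667)) / 5 = 29.3333/5 = 5.8667
  Sample standard deviations s_i = √(s[i,i]):
  s(X_1) = √(6.4) = 2.5298
  s(X_2) = √(5.8667) = 2.4221

Step 3 — r_{ij} = s_{ij} / (s_i · s_j):
  r[X_1,X_1] = 1 (diagonal).
  r[X_1,X_2] = -4.2 / (2.5298 · 2.4221) = -4.2 / 6.1275 = -0.6854
  r[X_2,X_2] = 1 (diagonal).

R is symmetric with unit diagonal. Assembling:

R = [[1, -0.6854],
 [-0.6854, 1]]


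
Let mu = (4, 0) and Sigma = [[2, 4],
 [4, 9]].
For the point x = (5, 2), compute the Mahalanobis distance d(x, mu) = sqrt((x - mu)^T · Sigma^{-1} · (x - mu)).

Step 1 — centre the observation: (x - mu) = (1, 2).

Step 2 — invert Sigma. det(Sigma) = 2·9 - (4)² = 2.
  Sigma^{-1} = (1/det) · [[d, -b], [-b, a]] = [[4.5, -2],
 [-2, 1]].

Step 3 — form the quadratic (x - mu)^T · Sigma^{-1} · (x - mu):
  Sigma^{-1} · (x - mu) = (0.5, 0).
  (x - mu)^T · [Sigma^{-1} · (x - mu)] = (1)·(0.5) + (2)·(0) = 0.5.

Step 4 — take square root: d = √(0.5) ≈ 0.7071.

d(x, mu) = √(0.5) ≈ 0.7071


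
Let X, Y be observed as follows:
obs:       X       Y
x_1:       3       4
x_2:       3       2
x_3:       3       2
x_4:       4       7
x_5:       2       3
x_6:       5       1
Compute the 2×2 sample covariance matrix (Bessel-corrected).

Step 1 — column means:
  mean(X) = (3 + 3 + 3 + 4 + 2 + 5) / 6 = 20/6 = 3.3333
  mean(Y) = (4 + 2 + 2 + 7 + 3 + 1) / 6 = 19/6 = 3.1667

Step 2 — sample covariance S[i,j] = (1/(n-1)) · Σ_k (x_{k,i} - mean_i) · (x_{k,j} - mean_j), with n-1 = 5.
  S[X,X] = ((-0.3333)·(-0.3333) + (-0.3333)·(-0.3333) + (-0.3333)·(-0.3333) + (0.6667)·(0.6667) + (-1.3333)·(-1.3333) + (1.6667)·(1.6667)) / 5 = 5.3333/5 = 1.0667
  S[X,Y] = ((-0.3333)·(0.8333) + (-0.3333)·(-1.1667) + (-0.3333)·(-1.1667) + (0.6667)·(3.8333) + (-1.3333)·(-0.1667) + (1.6667)·(-2.1667)) / 5 = -0.3333/5 = -0.0667
  S[Y,Y] = ((0.8333)·(0.8333) + (-1.1667)·(-1.1667) + (-1.1667)·(-1.1667) + (3.8333)·(3.8333) + (-0.1667)·(-0.1667) + (-2.1667)·(-2.1667)) / 5 = 22.8333/5 = 4.5667

S is symmetric (S[j,i] = S[i,j]). Assembling:

S = [[1.0667, -0.0667],
 [-0.0667, 4.5667]]


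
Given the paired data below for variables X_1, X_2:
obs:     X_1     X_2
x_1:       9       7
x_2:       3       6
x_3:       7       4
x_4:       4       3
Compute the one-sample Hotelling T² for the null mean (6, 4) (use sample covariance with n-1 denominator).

Step 1 — sample mean vector:
  mean(X_1) = (9 + 3 + 7 + 4) / 4 = 23/4 = 5.75
  mean(X_2) = (7 + 6 + 4 + 3) / 4 = 20/4 = 5
  x̄ = (5.75, 5),  deviation x̄ - mu_0 = (5.75, 5) - (6, 4) = (-0.25, 1).

Step 2 — sample covariance matrix, S[i,j] = (1/(n-1)) · Σ_k (x_{k,i} - mean_i) · (x_{k,j} - mean_j), divisor n-1 = 3:
  S[X_1,X_1] = ((3.25)·(3.25) + (-2.75)·(-2.75) + (1.25)·(1.25) + (-1.75)·(-1.75)) / 3 = 22.75/3 = 7.5833
  S[X_1,X_2] = ((3.25)·(2) + (-2.75)·(1) + (1.25)·(-1) + (-1.75)·(-2)) / 3 = 6/3 = 2
  S[X_2,X_2] = ((2)·(2) + (1)·(1) + (-1)·(-1) + (-2)·(-2)) / 3 = 10/3 = 3.3333
  S = [[7.5833, 2],
 [2, 3.3333]].

Step 3 — invert S. det(S) = 7.5833·3.3333 - (2)² = 21.2778.
  S^{-1} = (1/det) · [[d, -b], [-b, a]] = [[0.1567, -0.094],
 [-0.094, 0.3564]].

Step 4 — quadratic form (x̄ - mu_0)^T · S^{-1} · (x̄ - mu_0):
  S^{-1} · (x̄ - mu_0) = (-0.1332, 0.3799),
  (x̄ - mu_0)^T · [...] = (-0.25)·(-0.1332) + (1)·(0.3799) = 0.4132.

Step 5 — scale by n: T² = 4 · 0.4132 = 1.6527.

T² ≈ 1.6527


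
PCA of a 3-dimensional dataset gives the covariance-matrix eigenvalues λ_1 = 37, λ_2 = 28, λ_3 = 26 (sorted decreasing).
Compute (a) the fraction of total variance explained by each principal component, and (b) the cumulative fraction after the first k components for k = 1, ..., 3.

Step 1 — total variance = trace(Sigma) = Σ λ_i = 37 + 28 + 26 = 91.

Step 2 — fraction explained by component i = λ_i / Σ λ:
  PC1: 37/91 = 0.4066
  PC2: 28/91 = 0.3077
  PC3: 26/91 = 0.2857

Step 3 — cumulative fraction after k components = (λ_1 + ... + λ_k) / Σ λ:
  k = 1: 37/91 = 0.4066
  k = 2: (37 + 28)/91 = 65/91 = 0.7143
  k = 3: (37 + 28 + 26)/91 = 91/91 = 1

Summary (fraction, with percent):

explained: PC1 0.4066 (40.66%), PC2 0.3077 (30.77%), PC3 0.2857 (28.57%);  cumulative: 0.4066, 0.7143, 1


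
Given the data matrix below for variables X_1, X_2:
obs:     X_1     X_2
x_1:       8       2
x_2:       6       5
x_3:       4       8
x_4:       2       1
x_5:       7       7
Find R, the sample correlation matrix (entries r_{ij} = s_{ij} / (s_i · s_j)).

Step 1 — column means:
  mean(X_1) = (8 + 6 + 4 + 2 + 7) / 5 = 27/5 = 5.4
  mean(X_2) = (2 + 5 + 8 + 1 + 7) / 5 = 23/5 = 4.6

Step 2 — sample variances and covariances s[i,j] = (1/(n-1)) · Σ_k (x_{k,i} - mean_i) · (x_{k,j} - mean_j), with n-1 = 4:
  s[X_1,X_1] = ((2.6)·(2.6) + (0.6)·(0.6) + (-1.4)·(-1.4) + (-3.4)·(-3.4) + (1.6)·(1.6)) / 4 = 23.2/4 = 5.8
  s[X_1,X_2] = ((2.6)·(-2.6) + (0.6)·(0.4) + (-1.4)·(3.4) + (-3.4)·(-3.6) + (1.6)·(2.4)) / 4 = 4.8/4 = 1.2
  s[X_2,X_2] = ((-2.6)·(-2.6) + (0.4)·(0.4) + (3.4)·(3.4) + (-3.6)·(-3.6) + (2.4)·(2.4)) / 4 = 37.2/4 = 9.3
  Sample standard deviations s_i = √(s[i,i]):
  s(X_1) = √(5.8) = 2.4083
  s(X_2) = √(9.3) = 3.0496

Step 3 — r_{ij} = s_{ij} / (s_i · s_j):
  r[X_1,X_1] = 1 (diagonal).
  r[X_1,X_2] = 1.2 / (2.4083 · 3.0496) = 1.2 / 7.3444 = 0.1634
  r[X_2,X_2] = 1 (diagonal).

R is symmetric with unit diagonal. Assembling:

R = [[1, 0.1634],
 [0.1634, 1]]


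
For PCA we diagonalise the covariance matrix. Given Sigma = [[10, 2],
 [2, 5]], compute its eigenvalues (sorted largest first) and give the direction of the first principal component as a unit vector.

Step 1 — characteristic polynomial of 2×2 Sigma:
  det(Sigma - λI) = λ² - trace · λ + det = 0.
  trace = 10 + 5 = 15, det = 10·5 - (2)² = 46.
Step 2 — discriminant:
  Δ = trace² - 4·det = 225 - 184 = 41.
Step 3 — eigenvalues:
  λ = (trace ± √Δ)/2 = (15 ± 6.4031)/2,
  λ_1 = 10.7016,  λ_2 = 4.2984.

Step 4 — unit eigenvector for λ_1: solve (Sigma - λ_1 I)v = 0. First row:
  (10 - 10.7016)·v_x + (2)·v_y = 0, i.e. (-0.7016)·v_x + (2)·v_y = 0,
  so v ∝ (b, λ_1 - a) = (2, 0.7016) = u.
  ||u|| = √((2)² + (0.7016)²) = √(4.4922) ≈ 2.1195,
  v_1 = u/||u|| ≈ (0.9436, 0.331) (||v_1|| = 1).

λ_1 = 10.7016,  λ_2 = 4.2984;  v_1 ≈ (0.9436, 0.331)


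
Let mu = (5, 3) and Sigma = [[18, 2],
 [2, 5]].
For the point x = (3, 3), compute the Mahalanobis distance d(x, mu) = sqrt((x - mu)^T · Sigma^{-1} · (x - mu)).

Step 1 — centre the observation: (x - mu) = (-2, 0).

Step 2 — invert Sigma. det(Sigma) = 18·5 - (2)² = 86.
  Sigma^{-1} = (1/det) · [[d, -b], [-b, a]] = [[0.0581, -0.0233],
 [-0.0233, 0.2093]].

Step 3 — form the quadratic (x - mu)^T · Sigma^{-1} · (x - mu):
  Sigma^{-1} · (x - mu) = (-0.1163, 0.0465).
  (x - mu)^T · [Sigma^{-1} · (x - mu)] = (-2)·(-0.1163) + (0)·(0.0465) = 0.2326.

Step 4 — take square root: d = √(0.2326) ≈ 0.4822.

d(x, mu) = √(0.2326) ≈ 0.4822


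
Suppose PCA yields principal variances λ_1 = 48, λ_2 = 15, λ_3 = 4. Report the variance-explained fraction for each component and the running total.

Step 1 — total variance = trace(Sigma) = Σ λ_i = 48 + 15 + 4 = 67.

Step 2 — fraction explained by component i = λ_i / Σ λ:
  PC1: 48/67 = 0.7164
  PC2: 15/67 = 0.2239
  PC3: 4/67 = 0.0597

Step 3 — cumulative fraction after k components = (λ_1 + ... + λ_k) / Σ λ:
  k = 1: 48/67 = 0.7164
  k = 2: (48 + 15)/67 = 63/67 = 0.9403
  k = 3: (48 + 15 + 4)/67 = 67/67 = 1

Summary (fraction, with percent):

explained: PC1 0.7164 (71.64%), PC2 0.2239 (22.39%), PC3 0.0597 (5.97%);  cumulative: 0.7164, 0.9403, 1


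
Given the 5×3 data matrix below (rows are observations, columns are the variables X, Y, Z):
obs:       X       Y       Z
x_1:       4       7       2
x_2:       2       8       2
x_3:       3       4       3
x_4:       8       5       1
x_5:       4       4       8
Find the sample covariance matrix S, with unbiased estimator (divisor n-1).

Step 1 — column means:
  mean(X) = (4 + 2 + 3 + 8 + 4) / 5 = 21/5 = 4.2
  mean(Y) = (7 + 8 + 4 + 5 + 4) / 5 = 28/5 = 5.6
  mean(Z) = (2 + 2 + 3 + 1 + 8) / 5 = 16/5 = 3.2

Step 2 — sample covariance S[i,j] = (1/(n-1)) · Σ_k (x_{k,i} - mean_i) · (x_{k,j} - mean_j), with n-1 = 4.
  S[X,X] = ((-0.2)·(-0.2) + (-2.2)·(-2.2) + (-1.2)·(-1.2) + (3.8)·(3.8) + (-0.2)·(-0.2)) / 4 = 20.8/4 = 5.2
  S[X,Y] = ((-0.2)·(1.4) + (-2.2)·(2.4) + (-1.2)·(-1.6) + (3.8)·(-0.6) + (-0.2)·(-1.6)) / 4 = -5.6/4 = -1.4
  S[X,Z] = ((-0.2)·(-1.2) + (-2.2)·(-1.2) + (-1.2)·(-0.2) + (3.8)·(-2.2) + (-0.2)·(4.8)) / 4 = -6.2/4 = -1.55
  S[Y,Y] = ((1.4)·(1.4) + (2.4)·(2.4) + (-1.6)·(-1.6) + (-0.6)·(-0.6) + (-1.6)·(-1.6)) / 4 = 13.2/4 = 3.3
  S[Y,Z] = ((1.4)·(-1.2) + (2.4)·(-1.2) + (-1.6)·(-0.2) + (-0.6)·(-2.2) + (-1.6)·(4.8)) / 4 = -10.6/4 = -2.65
  S[Z,Z] = ((-1.2)·(-1.2) + (-1.2)·(-1.2) + (-0.2)·(-0.2) + (-2.2)·(-2.2) + (4.8)·(4.8)) / 4 = 30.8/4 = 7.7

S is symmetric (S[j,i] = S[i,j]). Assembling:

S = [[5.2, -1.4, -1.55],
 [-1.4, 3.3, -2.65],
 [-1.55, -2.65, 7.7]]


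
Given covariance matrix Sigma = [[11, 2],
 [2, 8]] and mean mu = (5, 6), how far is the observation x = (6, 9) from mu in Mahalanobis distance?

Step 1 — centre the observation: (x - mu) = (1, 3).

Step 2 — invert Sigma. det(Sigma) = 11·8 - (2)² = 84.
  Sigma^{-1} = (1/det) · [[d, -b], [-b, a]] = [[0.0952, -0.0238],
 [-0.0238, 0.131]].

Step 3 — form the quadratic (x - mu)^T · Sigma^{-1} · (x - mu):
  Sigma^{-1} · (x - mu) = (0.0238, 0.369).
  (x - mu)^T · [Sigma^{-1} · (x - mu)] = (1)·(0.0238) + (3)·(0.369) = 1.131.

Step 4 — take square root: d = √(1.131) ≈ 1.0635.

d(x, mu) = √(1.131) ≈ 1.0635


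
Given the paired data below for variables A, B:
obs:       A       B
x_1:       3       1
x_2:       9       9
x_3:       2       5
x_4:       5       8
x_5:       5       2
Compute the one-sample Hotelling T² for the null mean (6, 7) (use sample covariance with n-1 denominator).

Step 1 — sample mean vector:
  mean(A) = (3 + 9 + 2 + 5 + 5) / 5 = 24/5 = 4.8
  mean(B) = (1 + 9 + 5 + 8 + 2) / 5 = 25/5 = 5
  x̄ = (4.8, 5),  deviation x̄ - mu_0 = (4.8, 5) - (6, 7) = (-1.2, -2).

Step 2 — sample covariance matrix, S[i,j] = (1/(n-1)) · Σ_k (x_{k,i} - mean_i) · (x_{k,j} - mean_j), divisor n-1 = 4:
  S[A,A] = ((-1.8)·(-1.8) + (4.2)·(4.2) + (-2.8)·(-2.8) + (0.2)·(0.2) + (0.2)·(0.2)) / 4 = 28.8/4 = 7.2
  S[A,B] = ((-1.8)·(-4) + (4.2)·(4) + (-2.8)·(0) + (0.2)·(3) + (0.2)·(-3)) / 4 = 24/4 = 6
  S[B,B] = ((-4)·(-4) + (4)·(4) + (0)·(0) + (3)·(3) + (-3)·(-3)) / 4 = 50/4 = 12.5
  S = [[7.2, 6],
 [6, 12.5]].

Step 3 — invert S. det(S) = 7.2·12.5 - (6)² = 54.
  S^{-1} = (1/det) · [[d, -b], [-b, a]] = [[0.2315, -0.1111],
 [-0.1111, 0.1333]].

Step 4 — quadratic form (x̄ - mu_0)^T · S^{-1} · (x̄ - mu_0):
  S^{-1} · (x̄ - mu_0) = (-0.0556, -0.1333),
  (x̄ - mu_0)^T · [...] = (-1.2)·(-0.0556) + (-2)·(-0.1333) = 0.3333.

Step 5 — scale by n: T² = 5 · 0.3333 = 1.6667.

T² ≈ 1.6667


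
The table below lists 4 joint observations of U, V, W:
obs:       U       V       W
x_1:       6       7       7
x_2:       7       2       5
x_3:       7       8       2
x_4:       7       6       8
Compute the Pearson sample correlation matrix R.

Step 1 — column means:
  mean(U) = (6 + 7 + 7 + 7) / 4 = 27/4 = 6.75
  mean(V) = (7 + 2 + 8 + 6) / 4 = 23/4 = 5.75
  mean(W) = (7 + 5 + 2 + 8) / 4 = 22/4 = 5.5

Step 2 — sample variances and covariances s[i,j] = (1/(n-1)) · Σ_k (x_{k,i} - mean_i) · (x_{k,j} - mean_j), with n-1 = 3:
  s[U,U] = ((-0.75)·(-0.75) + (0.25)·(0.25) + (0.25)·(0.25) + (0.25)·(0.25)) / 3 = 0.75/3 = 0.25
  s[U,V] = ((-0.75)·(1.25) + (0.25)·(-3.75) + (0.25)·(2.25) + (0.25)·(0.25)) / 3 = -1.25/3 = -0.4167
  s[U,W] = ((-0.75)·(1.5) + (0.25)·(-0.5) + (0.25)·(-3.5) + (0.25)·(2.5)) / 3 = -1.5/3 = -0.5
  s[V,V] = ((1.25)·(1.25) + (-3.75)·(-3.75) + (2.25)·(2.25) + (0.25)·(0.25)) / 3 = 20.75/3 = 6.9167
  s[V,W] = ((1.25)·(1.5) + (-3.75)·(-0.5) + (2.25)·(-3.5) + (0.25)·(2.5)) / 3 = -3.5/3 = -1.1667
  s[W,W] = ((1.5)·(1.5) + (-0.5)·(-0.5) + (-3.5)·(-3.5) + (2.5)·(2.5)) / 3 = 21/3 = 7
  Sample standard deviations s_i = √(s[i,i]):
  s(U) = √(0.25) = 0.5
  s(V) = √(6.9167) = 2.63
  s(W) = √(7) = 2.6458

Step 3 — r_{ij} = s_{ij} / (s_i · s_j):
  r[U,U] = 1 (diagonal).
  r[U,V] = -0.4167 / (0.5 · 2.63) = -0.4167 / 1.315 = -0.3169
  r[U,W] = -0.5 / (0.5 · 2.6458) = -0.5 / 1.3229 = -0.378
  r[V,V] = 1 (diagonal).
  r[V,W] = -1.1667 / (2.63 · 2.6458) = -1.1667 / 6.9582 = -0.1677
  r[W,W] = 1 (diagonal).

R is symmetric with unit diagonal. Assembling:

R = [[1, -0.3169, -0.378],
 [-0.3169, 1, -0.1677],
 [-0.378, -0.1677, 1]]
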